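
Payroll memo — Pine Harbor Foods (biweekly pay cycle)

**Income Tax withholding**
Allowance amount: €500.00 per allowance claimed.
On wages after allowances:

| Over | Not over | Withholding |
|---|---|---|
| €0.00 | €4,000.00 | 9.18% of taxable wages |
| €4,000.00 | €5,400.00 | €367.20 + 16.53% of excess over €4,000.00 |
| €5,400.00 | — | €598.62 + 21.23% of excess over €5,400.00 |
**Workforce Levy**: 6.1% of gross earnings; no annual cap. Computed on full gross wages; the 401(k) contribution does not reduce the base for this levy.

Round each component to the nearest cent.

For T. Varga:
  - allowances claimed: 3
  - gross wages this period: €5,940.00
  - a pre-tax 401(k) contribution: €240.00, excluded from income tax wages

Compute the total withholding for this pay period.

Income Tax: taxable = €5,940.00 − €240.00 − 3×€500.00 = €4,200.00
  €367.20 + 16.53% × (€4,200.00 − €4,000.00) = €367.20 + 16.53% × €200.00 = €400.26
Workforce Levy: 6.1% × €5,940.00 = €362.34
Total: €400.26 + €362.34 = €762.60

€762.60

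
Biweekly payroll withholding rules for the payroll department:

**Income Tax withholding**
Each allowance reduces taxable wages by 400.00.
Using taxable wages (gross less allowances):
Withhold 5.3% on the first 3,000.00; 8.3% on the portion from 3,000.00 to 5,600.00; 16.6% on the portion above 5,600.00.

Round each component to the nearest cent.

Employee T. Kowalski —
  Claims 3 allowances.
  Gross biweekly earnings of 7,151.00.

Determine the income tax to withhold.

433.07

Income Tax: taxable = 7,151.00 − 3×400.00 = 5,951.00
  374.80 + 16.6% × (5,951.00 − 5,600.00) = 374.80 + 16.6% × 351.00 = 433.07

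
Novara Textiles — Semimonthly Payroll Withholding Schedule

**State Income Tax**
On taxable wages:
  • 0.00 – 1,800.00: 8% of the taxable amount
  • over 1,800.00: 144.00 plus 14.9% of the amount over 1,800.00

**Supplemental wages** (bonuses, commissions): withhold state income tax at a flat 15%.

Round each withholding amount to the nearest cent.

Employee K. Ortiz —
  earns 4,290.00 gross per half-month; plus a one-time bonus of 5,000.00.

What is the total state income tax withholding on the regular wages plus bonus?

1,265.01

State Income Tax: taxable = 4,290.00
  144.00 + 14.9% × (4,290.00 − 1,800.00) = 144.00 + 14.9% × 2,490.00 = 515.01
Supplemental (15% flat on bonus): 15% × 5,000.00 = 750.00
Total state income tax: 515.01 + 750.00 = 1,265.01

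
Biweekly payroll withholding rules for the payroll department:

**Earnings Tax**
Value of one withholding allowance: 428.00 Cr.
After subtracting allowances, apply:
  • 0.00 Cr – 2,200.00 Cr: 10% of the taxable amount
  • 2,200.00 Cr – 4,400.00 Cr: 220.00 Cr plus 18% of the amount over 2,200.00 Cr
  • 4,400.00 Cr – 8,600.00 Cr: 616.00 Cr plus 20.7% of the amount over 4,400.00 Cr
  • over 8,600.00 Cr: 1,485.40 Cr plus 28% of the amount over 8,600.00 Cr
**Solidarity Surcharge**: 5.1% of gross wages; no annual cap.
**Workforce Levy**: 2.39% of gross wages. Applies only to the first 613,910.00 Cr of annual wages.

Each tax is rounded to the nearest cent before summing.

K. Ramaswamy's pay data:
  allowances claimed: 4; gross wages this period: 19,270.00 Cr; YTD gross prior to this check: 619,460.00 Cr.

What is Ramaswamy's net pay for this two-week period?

Earnings Tax: taxable = 19,270.00 Cr − 4×428.00 Cr = 17,558.00 Cr
  1,485.40 Cr + 28% × (17,558.00 Cr − 8,600.00 Cr) = 1,485.40 Cr + 28% × 8,958.00 Cr = 3,993.64 Cr
Solidarity Surcharge: 5.1% × 19,270.00 Cr = 982.77 Cr
Workforce Levy: YTD 619,460.00 Cr ≥ cap 613,910.00 Cr → 0.00 Cr
Total withheld: 3,993.64 Cr + 982.77 Cr + 0.00 Cr = 4,976.41 Cr
Net pay: 19,270.00 Cr − 4,976.41 Cr = 14,293.59 Cr

14,293.59 Cr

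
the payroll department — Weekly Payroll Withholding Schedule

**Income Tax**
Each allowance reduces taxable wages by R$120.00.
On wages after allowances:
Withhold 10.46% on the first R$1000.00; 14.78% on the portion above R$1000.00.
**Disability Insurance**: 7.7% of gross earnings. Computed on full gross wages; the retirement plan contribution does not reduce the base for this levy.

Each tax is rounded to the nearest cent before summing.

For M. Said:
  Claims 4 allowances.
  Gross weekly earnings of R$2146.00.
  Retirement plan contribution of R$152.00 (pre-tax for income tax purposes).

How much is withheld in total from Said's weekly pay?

R$345.81

Income Tax: taxable = R$2146.00 − R$152.00 − 4×R$120.00 = R$1514.00
  R$104.60 + 14.78% × (R$1514.00 − R$1000.00) = R$104.60 + 14.78% × R$514.00 = R$180.57
Disability Insurance: 7.7% × R$2146.00 = R$165.24
Total: R$180.57 + R$165.24 = R$345.81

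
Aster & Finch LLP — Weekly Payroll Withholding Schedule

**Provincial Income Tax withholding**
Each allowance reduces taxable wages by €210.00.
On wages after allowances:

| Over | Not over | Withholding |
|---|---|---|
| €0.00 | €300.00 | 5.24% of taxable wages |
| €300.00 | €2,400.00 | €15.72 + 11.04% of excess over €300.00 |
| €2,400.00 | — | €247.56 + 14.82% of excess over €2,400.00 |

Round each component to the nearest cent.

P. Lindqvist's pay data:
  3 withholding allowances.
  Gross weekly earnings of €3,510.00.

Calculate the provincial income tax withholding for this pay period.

Provincial Income Tax: taxable = €3,510.00 − 3×€210.00 = €2,880.00
  €247.56 + 14.82% × (€2,880.00 − €2,400.00) = €247.56 + 14.82% × €480.00 = €318.70

€318.70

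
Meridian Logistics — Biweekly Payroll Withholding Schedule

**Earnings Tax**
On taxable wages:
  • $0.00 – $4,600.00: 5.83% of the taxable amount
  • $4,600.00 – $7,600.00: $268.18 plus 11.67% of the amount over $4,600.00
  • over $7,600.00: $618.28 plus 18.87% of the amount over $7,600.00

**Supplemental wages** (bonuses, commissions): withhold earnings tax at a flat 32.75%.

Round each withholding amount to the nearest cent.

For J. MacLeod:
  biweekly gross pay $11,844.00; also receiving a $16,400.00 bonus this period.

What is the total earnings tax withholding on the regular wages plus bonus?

Earnings Tax: taxable = $11,844.00
  $618.28 + 18.87% × ($11,844.00 − $7,600.00) = $618.28 + 18.87% × $4,244.00 = $1,419.12
Supplemental (32.75% flat on bonus): 32.75% × $16,400.00 = $5,371.00
Total earnings tax: $1,419.12 + $5,371.00 = $6,790.12

$6,790.12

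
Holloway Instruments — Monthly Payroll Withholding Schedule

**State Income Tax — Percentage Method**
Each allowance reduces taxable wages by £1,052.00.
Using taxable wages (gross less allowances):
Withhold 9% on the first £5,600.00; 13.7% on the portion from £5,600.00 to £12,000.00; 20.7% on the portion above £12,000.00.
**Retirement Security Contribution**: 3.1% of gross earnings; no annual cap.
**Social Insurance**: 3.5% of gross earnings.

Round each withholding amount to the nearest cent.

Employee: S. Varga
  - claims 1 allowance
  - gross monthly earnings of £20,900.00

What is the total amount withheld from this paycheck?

£4,384.74

State Income Tax: taxable = £20,900.00 − 1×£1,052.00 = £19,848.00
  £1,380.80 + 20.7% × (£19,848.00 − £12,000.00) = £1,380.80 + 20.7% × £7,848.00 = £3,005.34
Retirement Security Contribution: 3.1% × £20,900.00 = £647.90
Social Insurance: 3.5% × £20,900.00 = £731.50
Total: £3,005.34 + £647.90 + £731.50 = £4,384.74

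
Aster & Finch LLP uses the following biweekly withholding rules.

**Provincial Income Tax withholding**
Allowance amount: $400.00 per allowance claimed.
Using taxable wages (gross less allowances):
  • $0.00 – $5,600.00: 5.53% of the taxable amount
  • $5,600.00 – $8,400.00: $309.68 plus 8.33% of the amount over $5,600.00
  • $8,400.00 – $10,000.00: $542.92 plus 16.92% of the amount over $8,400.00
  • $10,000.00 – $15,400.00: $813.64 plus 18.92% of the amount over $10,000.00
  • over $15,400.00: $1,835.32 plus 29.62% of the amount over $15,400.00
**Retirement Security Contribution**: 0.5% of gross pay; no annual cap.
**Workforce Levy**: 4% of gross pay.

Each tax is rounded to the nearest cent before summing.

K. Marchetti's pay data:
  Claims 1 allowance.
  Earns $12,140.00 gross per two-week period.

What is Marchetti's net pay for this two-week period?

Provincial Income Tax: taxable = $12,140.00 − 1×$400.00 = $11,740.00
  $813.64 + 18.92% × ($11,740.00 − $10,000.00) = $813.64 + 18.92% × $1,740.00 = $1,142.85
Retirement Security Contribution: 0.5% × $12,140.00 = $60.70
Workforce Levy: 4% × $12,140.00 = $485.60
Total withheld: $1,142.85 + $60.70 + $485.60 = $1,689.15
Net pay: $12,140.00 − $1,689.15 = $10,450.85

$10,450.85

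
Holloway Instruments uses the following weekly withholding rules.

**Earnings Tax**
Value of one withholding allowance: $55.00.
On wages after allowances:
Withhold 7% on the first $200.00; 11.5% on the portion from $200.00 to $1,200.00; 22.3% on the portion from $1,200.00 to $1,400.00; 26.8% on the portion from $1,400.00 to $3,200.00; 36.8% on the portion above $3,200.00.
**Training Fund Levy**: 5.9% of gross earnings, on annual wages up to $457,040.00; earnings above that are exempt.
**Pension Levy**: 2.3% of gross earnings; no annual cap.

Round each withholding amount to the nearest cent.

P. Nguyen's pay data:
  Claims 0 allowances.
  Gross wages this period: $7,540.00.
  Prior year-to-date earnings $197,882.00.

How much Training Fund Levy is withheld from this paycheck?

$444.86

Training Fund Levy: 5.9% × $7,540.00 = $444.86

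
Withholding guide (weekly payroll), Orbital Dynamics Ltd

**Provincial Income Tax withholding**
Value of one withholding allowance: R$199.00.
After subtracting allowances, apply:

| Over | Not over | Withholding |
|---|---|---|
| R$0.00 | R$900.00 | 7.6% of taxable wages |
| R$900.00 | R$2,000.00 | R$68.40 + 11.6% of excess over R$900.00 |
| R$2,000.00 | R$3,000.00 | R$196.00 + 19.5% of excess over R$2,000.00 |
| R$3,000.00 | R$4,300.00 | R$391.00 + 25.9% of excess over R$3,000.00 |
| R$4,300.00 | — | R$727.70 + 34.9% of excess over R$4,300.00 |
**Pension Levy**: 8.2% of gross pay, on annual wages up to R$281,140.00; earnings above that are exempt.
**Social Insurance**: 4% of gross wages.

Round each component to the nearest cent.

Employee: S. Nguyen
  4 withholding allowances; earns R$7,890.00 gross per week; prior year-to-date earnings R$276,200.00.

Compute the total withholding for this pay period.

R$2,423.49

Provincial Income Tax: taxable = R$7,890.00 − 4×R$199.00 = R$7,094.00
  R$727.70 + 34.9% × (R$7,094.00 − R$4,300.00) = R$727.70 + 34.9% × R$2,794.00 = R$1,702.81
Pension Levy: cap R$281,140.00 − YTD R$276,200.00 = R$4,940.00 subject; 8.2% × R$4,940.00 = R$405.08
Social Insurance: 4% × R$7,890.00 = R$315.60
Total: R$1,702.81 + R$405.08 + R$315.60 = R$2,423.49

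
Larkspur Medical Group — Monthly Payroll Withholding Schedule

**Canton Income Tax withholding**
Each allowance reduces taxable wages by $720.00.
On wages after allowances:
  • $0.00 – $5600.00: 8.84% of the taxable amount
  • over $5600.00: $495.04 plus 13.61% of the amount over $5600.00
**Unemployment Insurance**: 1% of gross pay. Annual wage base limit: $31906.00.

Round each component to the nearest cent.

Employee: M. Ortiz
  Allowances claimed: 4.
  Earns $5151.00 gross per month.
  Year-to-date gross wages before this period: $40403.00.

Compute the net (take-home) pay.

$4950.24

Canton Income Tax: taxable = $5151.00 − 4×$720.00 = $2271.00
  8.84% × $2271.00 = $200.76
Unemployment Insurance: YTD $40403.00 ≥ cap $31906.00 → $0.00
Total withheld: $200.76 + $0.00 = $200.76
Net pay: $5151.00 − $200.76 = $4950.24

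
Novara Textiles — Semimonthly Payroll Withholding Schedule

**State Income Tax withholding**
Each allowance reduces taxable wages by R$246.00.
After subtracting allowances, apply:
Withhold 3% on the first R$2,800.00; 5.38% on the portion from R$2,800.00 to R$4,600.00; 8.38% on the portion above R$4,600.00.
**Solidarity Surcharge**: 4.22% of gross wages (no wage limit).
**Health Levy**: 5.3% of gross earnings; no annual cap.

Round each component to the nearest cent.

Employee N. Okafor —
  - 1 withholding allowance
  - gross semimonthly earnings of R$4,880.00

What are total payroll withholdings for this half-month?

R$648.27

State Income Tax: taxable = R$4,880.00 − 1×R$246.00 = R$4,634.00
  R$180.84 + 8.38% × (R$4,634.00 − R$4,600.00) = R$180.84 + 8.38% × R$34.00 = R$183.69
Solidarity Surcharge: 4.22% × R$4,880.00 = R$205.94
Health Levy: 5.3% × R$4,880.00 = R$258.64
Total: R$183.69 + R$205.94 + R$258.64 = R$648.27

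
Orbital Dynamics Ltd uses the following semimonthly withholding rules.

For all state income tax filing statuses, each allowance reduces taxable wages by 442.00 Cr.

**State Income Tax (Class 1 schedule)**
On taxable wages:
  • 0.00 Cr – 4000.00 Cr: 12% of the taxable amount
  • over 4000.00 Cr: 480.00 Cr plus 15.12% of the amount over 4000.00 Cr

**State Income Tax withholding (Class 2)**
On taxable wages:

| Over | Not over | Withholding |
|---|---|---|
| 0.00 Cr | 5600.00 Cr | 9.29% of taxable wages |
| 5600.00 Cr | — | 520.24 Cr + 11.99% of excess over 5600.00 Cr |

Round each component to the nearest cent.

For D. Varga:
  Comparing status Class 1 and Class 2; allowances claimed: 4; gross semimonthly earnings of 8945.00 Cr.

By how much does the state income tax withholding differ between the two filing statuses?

251.04 Cr

State Income Tax (Class 1): taxable = 8945.00 Cr − 4×442.00 Cr = 7177.00 Cr
  480.00 Cr + 15.12% × (7177.00 Cr − 4000.00 Cr) = 480.00 Cr + 15.12% × 3177.00 Cr = 960.36 Cr
State Income Tax (Class 2): taxable = 8945.00 Cr − 4×442.00 Cr = 7177.00 Cr
  520.24 Cr + 11.99% × (7177.00 Cr − 5600.00 Cr) = 520.24 Cr + 11.99% × 1577.00 Cr = 709.32 Cr
Difference: |960.36 Cr − 709.32 Cr| = 251.04 Cr (higher under Class 1)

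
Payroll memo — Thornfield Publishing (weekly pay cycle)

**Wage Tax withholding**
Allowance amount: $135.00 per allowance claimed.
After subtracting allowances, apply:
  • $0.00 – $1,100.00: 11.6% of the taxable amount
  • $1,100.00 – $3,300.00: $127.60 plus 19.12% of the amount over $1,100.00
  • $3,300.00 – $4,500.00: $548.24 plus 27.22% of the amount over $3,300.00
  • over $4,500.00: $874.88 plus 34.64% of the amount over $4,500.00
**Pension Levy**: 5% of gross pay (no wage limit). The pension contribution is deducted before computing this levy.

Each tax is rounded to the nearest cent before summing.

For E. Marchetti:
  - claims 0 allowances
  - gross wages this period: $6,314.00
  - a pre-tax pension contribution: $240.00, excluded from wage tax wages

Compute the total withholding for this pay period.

$1,723.81

Wage Tax: taxable = $6,314.00 − $240.00 = $6,074.00
  $874.88 + 34.64% × ($6,074.00 − $4,500.00) = $874.88 + 34.64% × $1,574.00 = $1,420.11
Pension Levy: 5% × $6,074.00 = $303.70
Total: $1,420.11 + $303.70 = $1,723.81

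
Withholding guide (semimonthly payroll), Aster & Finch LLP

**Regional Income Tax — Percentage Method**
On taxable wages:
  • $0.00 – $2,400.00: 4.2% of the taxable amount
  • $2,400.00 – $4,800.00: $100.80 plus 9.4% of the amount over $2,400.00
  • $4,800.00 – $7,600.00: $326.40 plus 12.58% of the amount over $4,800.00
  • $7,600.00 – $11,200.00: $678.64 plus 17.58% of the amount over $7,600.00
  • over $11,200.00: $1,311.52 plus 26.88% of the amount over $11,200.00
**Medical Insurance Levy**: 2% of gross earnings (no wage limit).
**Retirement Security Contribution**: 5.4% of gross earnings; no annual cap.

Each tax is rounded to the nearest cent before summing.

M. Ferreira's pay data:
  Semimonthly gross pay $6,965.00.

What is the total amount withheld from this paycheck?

$1,114.17

Regional Income Tax: taxable = $6,965.00
  $326.40 + 12.58% × ($6,965.00 − $4,800.00) = $326.40 + 12.58% × $2,165.00 = $598.76
Medical Insurance Levy: 2% × $6,965.00 = $139.30
Retirement Security Contribution: 5.4% × $6,965.00 = $376.11
Total: $598.76 + $139.30 + $376.11 = $1,114.17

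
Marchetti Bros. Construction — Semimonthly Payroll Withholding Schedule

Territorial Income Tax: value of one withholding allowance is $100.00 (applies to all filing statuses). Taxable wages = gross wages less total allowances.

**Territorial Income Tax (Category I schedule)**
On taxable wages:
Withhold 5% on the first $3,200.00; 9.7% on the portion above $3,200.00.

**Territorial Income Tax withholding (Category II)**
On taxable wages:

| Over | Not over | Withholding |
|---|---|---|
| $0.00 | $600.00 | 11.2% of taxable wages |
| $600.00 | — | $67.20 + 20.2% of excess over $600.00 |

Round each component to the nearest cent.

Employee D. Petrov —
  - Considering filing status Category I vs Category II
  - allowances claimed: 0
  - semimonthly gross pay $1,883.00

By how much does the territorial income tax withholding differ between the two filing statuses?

$232.22

Territorial Income Tax (Category I): taxable = $1,883.00
  5% × $1,883.00 = $94.15
Territorial Income Tax (Category II): taxable = $1,883.00
  $67.20 + 20.2% × ($1,883.00 − $600.00) = $67.20 + 20.2% × $1,283.00 = $326.37
Difference: |$94.15 − $326.37| = $232.22 (higher under Category II)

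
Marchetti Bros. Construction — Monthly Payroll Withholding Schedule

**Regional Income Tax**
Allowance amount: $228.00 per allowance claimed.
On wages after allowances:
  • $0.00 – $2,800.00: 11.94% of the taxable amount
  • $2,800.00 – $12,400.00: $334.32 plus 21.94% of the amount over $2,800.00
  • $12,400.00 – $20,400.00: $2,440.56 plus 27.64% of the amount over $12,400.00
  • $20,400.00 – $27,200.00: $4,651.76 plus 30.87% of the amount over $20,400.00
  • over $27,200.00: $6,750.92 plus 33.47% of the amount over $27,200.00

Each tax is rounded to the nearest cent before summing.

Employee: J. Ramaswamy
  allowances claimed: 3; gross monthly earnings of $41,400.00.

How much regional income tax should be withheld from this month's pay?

$11,274.73

Regional Income Tax: taxable = $41,400.00 − 3×$228.00 = $40,716.00
  $6,750.92 + 33.47% × ($40,716.00 − $27,200.00) = $6,750.92 + 33.47% × $13,516.00 = $11,274.73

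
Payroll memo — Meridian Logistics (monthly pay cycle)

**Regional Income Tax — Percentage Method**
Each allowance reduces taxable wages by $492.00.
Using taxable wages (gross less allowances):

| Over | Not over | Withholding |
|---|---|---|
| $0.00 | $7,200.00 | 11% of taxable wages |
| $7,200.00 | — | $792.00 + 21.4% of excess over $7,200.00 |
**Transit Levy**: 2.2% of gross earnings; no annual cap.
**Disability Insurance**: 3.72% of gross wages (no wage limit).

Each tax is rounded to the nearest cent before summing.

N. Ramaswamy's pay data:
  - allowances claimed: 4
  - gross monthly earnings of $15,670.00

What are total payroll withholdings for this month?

$3,111.09

Regional Income Tax: taxable = $15,670.00 − 4×$492.00 = $13,702.00
  $792.00 + 21.4% × ($13,702.00 − $7,200.00) = $792.00 + 21.4% × $6,502.00 = $2,183.43
Transit Levy: 2.2% × $15,670.00 = $344.74
Disability Insurance: 3.72% × $15,670.00 = $582.92
Total: $2,183.43 + $344.74 + $582.92 = $3,111.09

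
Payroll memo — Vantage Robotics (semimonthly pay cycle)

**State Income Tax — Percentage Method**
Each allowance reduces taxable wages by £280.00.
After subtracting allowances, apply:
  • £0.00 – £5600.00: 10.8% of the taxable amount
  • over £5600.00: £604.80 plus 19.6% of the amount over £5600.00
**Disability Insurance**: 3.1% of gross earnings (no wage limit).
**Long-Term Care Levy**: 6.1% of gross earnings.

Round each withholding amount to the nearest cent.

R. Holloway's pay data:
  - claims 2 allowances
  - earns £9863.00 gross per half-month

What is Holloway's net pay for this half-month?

£7625.02

State Income Tax: taxable = £9863.00 − 2×£280.00 = £9303.00
  £604.80 + 19.6% × (£9303.00 − £5600.00) = £604.80 + 19.6% × £3703.00 = £1330.59
Disability Insurance: 3.1% × £9863.00 = £305.75
Long-Term Care Levy: 6.1% × £9863.00 = £601.64
Total withheld: £1330.59 + £305.75 + £601.64 = £2237.98
Net pay: £9863.00 − £2237.98 = £7625.02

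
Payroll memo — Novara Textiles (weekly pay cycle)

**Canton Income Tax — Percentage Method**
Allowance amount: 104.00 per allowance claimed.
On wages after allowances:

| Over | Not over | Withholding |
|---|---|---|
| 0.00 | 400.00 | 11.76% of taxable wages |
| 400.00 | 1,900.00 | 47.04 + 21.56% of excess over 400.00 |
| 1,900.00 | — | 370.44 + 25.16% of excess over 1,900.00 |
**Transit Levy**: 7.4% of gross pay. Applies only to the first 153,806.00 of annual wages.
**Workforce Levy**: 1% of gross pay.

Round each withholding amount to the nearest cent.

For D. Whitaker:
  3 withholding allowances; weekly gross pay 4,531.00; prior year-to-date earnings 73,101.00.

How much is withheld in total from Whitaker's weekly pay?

1,334.50

Canton Income Tax: taxable = 4,531.00 − 3×104.00 = 4,219.00
  370.44 + 25.16% × (4,219.00 − 1,900.00) = 370.44 + 25.16% × 2,319.00 = 953.90
Transit Levy: 7.4% × 4,531.00 = 335.29
Workforce Levy: 1% × 4,531.00 = 45.31
Total: 953.90 + 335.29 + 45.31 = 1,334.50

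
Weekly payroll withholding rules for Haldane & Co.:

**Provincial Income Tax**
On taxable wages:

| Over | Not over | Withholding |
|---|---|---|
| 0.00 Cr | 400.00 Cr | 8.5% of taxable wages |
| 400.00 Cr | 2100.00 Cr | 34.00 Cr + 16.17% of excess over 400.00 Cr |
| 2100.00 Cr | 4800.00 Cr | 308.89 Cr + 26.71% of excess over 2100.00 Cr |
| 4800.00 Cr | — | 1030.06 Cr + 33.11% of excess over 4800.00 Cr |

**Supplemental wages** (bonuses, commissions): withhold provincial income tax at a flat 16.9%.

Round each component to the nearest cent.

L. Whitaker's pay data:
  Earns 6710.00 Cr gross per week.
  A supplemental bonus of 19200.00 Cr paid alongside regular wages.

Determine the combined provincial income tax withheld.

Provincial Income Tax: taxable = 6710.00 Cr
  1030.06 Cr + 33.11% × (6710.00 Cr − 4800.00 Cr) = 1030.06 Cr + 33.11% × 1910.00 Cr = 1662.46 Cr
Supplemental (16.9% flat on bonus): 16.9% × 19200.00 Cr = 3244.80 Cr
Total provincial income tax: 1662.46 Cr + 3244.80 Cr = 4907.26 Cr

4907.26 Cr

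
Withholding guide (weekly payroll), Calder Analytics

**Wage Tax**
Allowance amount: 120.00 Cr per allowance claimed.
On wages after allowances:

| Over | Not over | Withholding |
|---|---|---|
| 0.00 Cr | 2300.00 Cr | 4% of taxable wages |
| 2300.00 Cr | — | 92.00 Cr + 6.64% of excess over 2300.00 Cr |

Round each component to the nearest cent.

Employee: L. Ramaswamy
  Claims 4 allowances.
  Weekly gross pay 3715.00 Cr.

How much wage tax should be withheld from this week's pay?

Wage Tax: taxable = 3715.00 Cr − 4×120.00 Cr = 3235.00 Cr
  92.00 Cr + 6.64% × (3235.00 Cr − 2300.00 Cr) = 92.00 Cr + 6.64% × 935.00 Cr = 154.08 Cr

154.08 Cr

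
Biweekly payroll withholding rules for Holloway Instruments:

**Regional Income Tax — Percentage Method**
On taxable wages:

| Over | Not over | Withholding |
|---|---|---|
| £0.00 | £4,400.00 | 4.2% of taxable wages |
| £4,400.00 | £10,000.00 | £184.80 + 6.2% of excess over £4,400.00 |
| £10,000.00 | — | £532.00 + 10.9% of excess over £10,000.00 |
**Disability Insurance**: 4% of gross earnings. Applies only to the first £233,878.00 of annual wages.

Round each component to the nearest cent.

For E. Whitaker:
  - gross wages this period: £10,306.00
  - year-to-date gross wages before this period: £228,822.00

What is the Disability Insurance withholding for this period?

£202.24

Disability Insurance: cap £233,878.00 − YTD £228,822.00 = £5,056.00 subject; 4% × £5,056.00 = £202.24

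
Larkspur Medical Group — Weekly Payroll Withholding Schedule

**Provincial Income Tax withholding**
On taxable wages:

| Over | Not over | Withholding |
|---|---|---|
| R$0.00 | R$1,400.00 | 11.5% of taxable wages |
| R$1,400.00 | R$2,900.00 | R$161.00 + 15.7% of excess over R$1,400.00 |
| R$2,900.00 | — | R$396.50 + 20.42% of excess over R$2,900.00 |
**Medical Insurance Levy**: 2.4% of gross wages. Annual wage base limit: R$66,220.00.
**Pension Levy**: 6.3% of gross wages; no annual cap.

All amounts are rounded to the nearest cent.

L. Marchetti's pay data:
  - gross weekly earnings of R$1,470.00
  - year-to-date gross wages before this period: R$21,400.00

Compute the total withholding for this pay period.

Provincial Income Tax: taxable = R$1,470.00
  R$161.00 + 15.7% × (R$1,470.00 − R$1,400.00) = R$161.00 + 15.7% × R$70.00 = R$171.99
Medical Insurance Levy: 2.4% × R$1,470.00 = R$35.28
Pension Levy: 6.3% × R$1,470.00 = R$92.61
Total: R$171.99 + R$35.28 + R$92.61 = R$299.88

R$299.88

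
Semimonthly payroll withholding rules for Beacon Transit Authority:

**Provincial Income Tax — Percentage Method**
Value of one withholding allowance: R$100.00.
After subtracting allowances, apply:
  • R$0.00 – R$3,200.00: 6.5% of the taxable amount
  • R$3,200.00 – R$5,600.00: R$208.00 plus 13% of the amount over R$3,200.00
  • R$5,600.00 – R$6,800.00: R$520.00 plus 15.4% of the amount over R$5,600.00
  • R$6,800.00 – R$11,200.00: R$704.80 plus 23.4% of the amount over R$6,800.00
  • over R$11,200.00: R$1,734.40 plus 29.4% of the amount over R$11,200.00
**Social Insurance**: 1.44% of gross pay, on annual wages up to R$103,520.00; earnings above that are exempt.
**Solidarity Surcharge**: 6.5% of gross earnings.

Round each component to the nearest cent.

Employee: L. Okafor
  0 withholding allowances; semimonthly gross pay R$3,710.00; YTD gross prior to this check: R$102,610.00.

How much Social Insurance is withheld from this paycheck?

Social Insurance: cap R$103,520.00 − YTD R$102,610.00 = R$910.00 subject; 1.44% × R$910.00 = R$13.10

R$13.10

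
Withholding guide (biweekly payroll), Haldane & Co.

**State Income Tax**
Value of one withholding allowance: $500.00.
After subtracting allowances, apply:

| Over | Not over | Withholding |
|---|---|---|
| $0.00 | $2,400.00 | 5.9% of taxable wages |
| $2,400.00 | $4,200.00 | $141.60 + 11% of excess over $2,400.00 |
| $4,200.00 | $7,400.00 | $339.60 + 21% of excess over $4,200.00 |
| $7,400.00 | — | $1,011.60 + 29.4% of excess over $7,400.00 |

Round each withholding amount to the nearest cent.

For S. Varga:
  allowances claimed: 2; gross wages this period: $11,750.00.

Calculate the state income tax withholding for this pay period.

State Income Tax: taxable = $11,750.00 − 2×$500.00 = $10,750.00
  $1,011.60 + 29.4% × ($10,750.00 − $7,400.00) = $1,011.60 + 29.4% × $3,350.00 = $1,996.50

$1,996.50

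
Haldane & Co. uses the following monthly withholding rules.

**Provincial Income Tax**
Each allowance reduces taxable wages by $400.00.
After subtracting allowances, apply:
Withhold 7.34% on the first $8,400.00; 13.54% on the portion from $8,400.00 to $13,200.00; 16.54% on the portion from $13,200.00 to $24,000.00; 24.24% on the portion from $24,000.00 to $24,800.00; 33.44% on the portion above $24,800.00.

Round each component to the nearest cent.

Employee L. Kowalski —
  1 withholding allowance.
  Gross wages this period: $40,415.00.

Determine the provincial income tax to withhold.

Provincial Income Tax: taxable = $40,415.00 − 1×$400.00 = $40,015.00
  $3,246.72 + 33.44% × ($40,015.00 − $24,800.00) = $3,246.72 + 33.44% × $15,215.00 = $8,334.62

$8,334.62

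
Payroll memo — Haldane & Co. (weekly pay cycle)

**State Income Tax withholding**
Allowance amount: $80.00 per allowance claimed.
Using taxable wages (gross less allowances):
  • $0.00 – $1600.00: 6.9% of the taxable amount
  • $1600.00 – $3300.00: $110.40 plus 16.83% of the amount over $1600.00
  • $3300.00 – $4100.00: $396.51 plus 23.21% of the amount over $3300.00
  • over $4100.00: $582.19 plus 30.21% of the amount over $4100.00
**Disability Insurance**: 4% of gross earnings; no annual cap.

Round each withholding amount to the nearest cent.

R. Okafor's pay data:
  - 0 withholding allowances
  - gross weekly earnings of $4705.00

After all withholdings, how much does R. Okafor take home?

State Income Tax: taxable = $4705.00
  $582.19 + 30.21% × ($4705.00 − $4100.00) = $582.19 + 30.21% × $605.00 = $764.96
Disability Insurance: 4% × $4705.00 = $188.20
Total withheld: $764.96 + $188.20 = $953.16
Net pay: $4705.00 − $953.16 = $3751.84

$3751.84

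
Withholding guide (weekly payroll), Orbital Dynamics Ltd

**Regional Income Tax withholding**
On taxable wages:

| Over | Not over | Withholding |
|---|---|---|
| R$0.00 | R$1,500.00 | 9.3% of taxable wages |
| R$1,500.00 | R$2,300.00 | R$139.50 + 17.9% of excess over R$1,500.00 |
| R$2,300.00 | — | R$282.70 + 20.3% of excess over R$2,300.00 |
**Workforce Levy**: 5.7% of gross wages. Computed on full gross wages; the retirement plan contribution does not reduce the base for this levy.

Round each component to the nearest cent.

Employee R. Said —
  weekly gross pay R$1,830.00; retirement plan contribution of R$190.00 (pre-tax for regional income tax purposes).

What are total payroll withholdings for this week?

R$268.87

Regional Income Tax: taxable = R$1,830.00 − R$190.00 = R$1,640.00
  R$139.50 + 17.9% × (R$1,640.00 − R$1,500.00) = R$139.50 + 17.9% × R$140.00 = R$164.56
Workforce Levy: 5.7% × R$1,830.00 = R$104.31
Total: R$164.56 + R$104.31 = R$268.87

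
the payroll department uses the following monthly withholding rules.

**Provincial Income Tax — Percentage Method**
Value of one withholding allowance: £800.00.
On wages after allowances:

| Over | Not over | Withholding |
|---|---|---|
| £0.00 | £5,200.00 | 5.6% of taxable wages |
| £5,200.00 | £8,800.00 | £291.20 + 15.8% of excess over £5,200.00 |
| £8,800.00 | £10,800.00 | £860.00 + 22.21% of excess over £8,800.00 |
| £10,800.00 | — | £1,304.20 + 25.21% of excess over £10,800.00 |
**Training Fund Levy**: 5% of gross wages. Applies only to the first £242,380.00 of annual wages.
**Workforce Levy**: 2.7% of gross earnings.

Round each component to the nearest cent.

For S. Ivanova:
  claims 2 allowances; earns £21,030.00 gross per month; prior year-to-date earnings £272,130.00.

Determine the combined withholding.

Provincial Income Tax: taxable = £21,030.00 − 2×£800.00 = £19,430.00
  £1,304.20 + 25.21% × (£19,430.00 − £10,800.00) = £1,304.20 + 25.21% × £8,630.00 = £3,479.82
Training Fund Levy: YTD £272,130.00 ≥ cap £242,380.00 → £0.00
Workforce Levy: 2.7% × £21,030.00 = £567.81
Total: £3,479.82 + £0.00 + £567.81 = £4,047.63

£4,047.63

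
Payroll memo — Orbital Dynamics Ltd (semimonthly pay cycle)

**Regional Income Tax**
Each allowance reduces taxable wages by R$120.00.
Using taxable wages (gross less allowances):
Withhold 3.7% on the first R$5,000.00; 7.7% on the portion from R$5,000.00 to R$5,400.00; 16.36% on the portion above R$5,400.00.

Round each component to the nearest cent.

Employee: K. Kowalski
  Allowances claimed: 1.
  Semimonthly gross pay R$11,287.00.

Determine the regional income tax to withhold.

R$1,159.28

Regional Income Tax: taxable = R$11,287.00 − 1×R$120.00 = R$11,167.00
  R$215.80 + 16.36% × (R$11,167.00 − R$5,400.00) = R$215.80 + 16.36% × R$5,767.00 = R$1,159.28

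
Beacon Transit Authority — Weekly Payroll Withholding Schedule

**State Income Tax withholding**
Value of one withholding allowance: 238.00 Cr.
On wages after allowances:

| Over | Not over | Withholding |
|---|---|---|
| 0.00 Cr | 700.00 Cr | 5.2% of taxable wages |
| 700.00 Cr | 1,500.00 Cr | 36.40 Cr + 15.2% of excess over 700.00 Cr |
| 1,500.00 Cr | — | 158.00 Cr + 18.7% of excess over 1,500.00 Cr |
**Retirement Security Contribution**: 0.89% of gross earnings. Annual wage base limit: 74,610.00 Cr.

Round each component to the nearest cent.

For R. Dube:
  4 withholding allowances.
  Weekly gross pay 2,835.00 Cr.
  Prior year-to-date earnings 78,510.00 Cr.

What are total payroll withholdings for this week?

229.62 Cr

State Income Tax: taxable = 2,835.00 Cr − 4×238.00 Cr = 1,883.00 Cr
  158.00 Cr + 18.7% × (1,883.00 Cr − 1,500.00 Cr) = 158.00 Cr + 18.7% × 383.00 Cr = 229.62 Cr
Retirement Security Contribution: YTD 78,510.00 Cr ≥ cap 74,610.00 Cr → 0.00 Cr
Total: 229.62 Cr + 0.00 Cr = 229.62 Cr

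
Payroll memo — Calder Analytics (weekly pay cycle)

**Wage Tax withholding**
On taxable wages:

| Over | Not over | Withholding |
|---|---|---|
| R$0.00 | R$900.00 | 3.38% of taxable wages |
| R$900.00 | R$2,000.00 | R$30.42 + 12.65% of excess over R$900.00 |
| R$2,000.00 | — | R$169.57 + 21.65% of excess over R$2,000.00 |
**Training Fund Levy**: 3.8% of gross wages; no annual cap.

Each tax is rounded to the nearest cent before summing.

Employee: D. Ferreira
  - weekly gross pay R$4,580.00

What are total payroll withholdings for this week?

Wage Tax: taxable = R$4,580.00
  R$169.57 + 21.65% × (R$4,580.00 − R$2,000.00) = R$169.57 + 21.65% × R$2,580.00 = R$728.14
Training Fund Levy: 3.8% × R$4,580.00 = R$174.04
Total: R$728.14 + R$174.04 = R$902.18

R$902.18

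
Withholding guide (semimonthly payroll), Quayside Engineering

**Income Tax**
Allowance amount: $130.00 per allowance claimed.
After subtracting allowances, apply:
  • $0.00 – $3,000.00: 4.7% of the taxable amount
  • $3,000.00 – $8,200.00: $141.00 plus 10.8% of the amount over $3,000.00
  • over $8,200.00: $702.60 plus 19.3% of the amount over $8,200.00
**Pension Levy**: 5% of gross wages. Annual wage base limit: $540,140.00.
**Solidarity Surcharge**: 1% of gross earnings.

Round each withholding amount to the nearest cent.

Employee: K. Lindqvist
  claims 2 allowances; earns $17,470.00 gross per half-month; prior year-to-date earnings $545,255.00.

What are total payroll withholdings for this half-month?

$2,616.23

Income Tax: taxable = $17,470.00 − 2×$130.00 = $17,210.00
  $702.60 + 19.3% × ($17,210.00 − $8,200.00) = $702.60 + 19.3% × $9,010.00 = $2,441.53
Pension Levy: YTD $545,255.00 ≥ cap $540,140.00 → $0.00
Solidarity Surcharge: 1% × $17,470.00 = $174.70
Total: $2,441.53 + $0.00 + $174.70 = $2,616.23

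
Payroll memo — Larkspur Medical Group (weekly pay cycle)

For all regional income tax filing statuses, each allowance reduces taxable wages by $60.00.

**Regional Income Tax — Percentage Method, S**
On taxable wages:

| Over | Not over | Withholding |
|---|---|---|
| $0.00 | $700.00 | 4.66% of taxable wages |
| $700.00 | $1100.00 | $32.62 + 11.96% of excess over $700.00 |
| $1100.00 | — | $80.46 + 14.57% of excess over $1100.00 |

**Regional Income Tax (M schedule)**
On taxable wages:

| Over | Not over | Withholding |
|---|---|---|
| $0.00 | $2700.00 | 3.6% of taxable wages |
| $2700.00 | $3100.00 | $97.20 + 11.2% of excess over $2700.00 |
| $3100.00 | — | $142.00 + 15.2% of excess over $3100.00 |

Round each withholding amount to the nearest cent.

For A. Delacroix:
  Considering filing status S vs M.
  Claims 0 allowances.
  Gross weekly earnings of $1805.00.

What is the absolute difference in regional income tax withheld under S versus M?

$118.20

Regional Income Tax (S): taxable = $1805.00
  $80.46 + 14.57% × ($1805.00 − $1100.00) = $80.46 + 14.57% × $705.00 = $183.18
Regional Income Tax (M): taxable = $1805.00
  3.6% × $1805.00 = $64.98
Difference: |$183.18 − $64.98| = $118.20 (higher under S)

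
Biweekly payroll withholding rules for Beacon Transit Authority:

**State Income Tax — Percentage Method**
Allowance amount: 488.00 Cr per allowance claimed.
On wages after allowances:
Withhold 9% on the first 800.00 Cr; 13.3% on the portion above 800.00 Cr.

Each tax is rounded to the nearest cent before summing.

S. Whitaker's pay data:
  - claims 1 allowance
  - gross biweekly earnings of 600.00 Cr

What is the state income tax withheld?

10.08 Cr

State Income Tax: taxable = 600.00 Cr − 1×488.00 Cr = 112.00 Cr
  9% × 112.00 Cr = 10.08 Cr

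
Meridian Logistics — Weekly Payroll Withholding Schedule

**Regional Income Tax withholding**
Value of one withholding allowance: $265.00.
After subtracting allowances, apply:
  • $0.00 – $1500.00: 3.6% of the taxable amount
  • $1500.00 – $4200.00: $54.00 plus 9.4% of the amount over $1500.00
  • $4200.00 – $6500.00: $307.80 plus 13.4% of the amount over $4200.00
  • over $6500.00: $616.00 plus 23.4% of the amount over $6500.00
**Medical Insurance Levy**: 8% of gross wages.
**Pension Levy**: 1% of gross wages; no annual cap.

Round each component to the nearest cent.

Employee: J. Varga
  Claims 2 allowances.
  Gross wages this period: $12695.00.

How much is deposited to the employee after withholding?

Regional Income Tax: taxable = $12695.00 − 2×$265.00 = $12165.00
  $616.00 + 23.4% × ($12165.00 − $6500.00) = $616.00 + 23.4% × $5665.00 = $1941.61
Medical Insurance Levy: 8% × $12695.00 = $1015.60
Pension Levy: 1% × $12695.00 = $126.95
Total withheld: $1941.61 + $1015.60 + $126.95 = $3084.16
Net pay: $12695.00 − $3084.16 = $9610.84

$9610.84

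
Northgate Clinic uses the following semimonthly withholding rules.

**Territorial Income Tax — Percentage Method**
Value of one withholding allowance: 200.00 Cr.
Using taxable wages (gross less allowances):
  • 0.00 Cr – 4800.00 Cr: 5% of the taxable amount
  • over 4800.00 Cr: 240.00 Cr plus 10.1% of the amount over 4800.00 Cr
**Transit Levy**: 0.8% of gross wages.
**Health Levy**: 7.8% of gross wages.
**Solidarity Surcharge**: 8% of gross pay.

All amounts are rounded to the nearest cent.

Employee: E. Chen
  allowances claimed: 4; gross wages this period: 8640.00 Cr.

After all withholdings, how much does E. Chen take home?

6658.72 Cr

Territorial Income Tax: taxable = 8640.00 Cr − 4×200.00 Cr = 7840.00 Cr
  240.00 Cr + 10.1% × (7840.00 Cr − 4800.00 Cr) = 240.00 Cr + 10.1% × 3040.00 Cr = 547.04 Cr
Transit Levy: 0.8% × 8640.00 Cr = 69.12 Cr
Health Levy: 7.8% × 8640.00 Cr = 673.92 Cr
Solidarity Surcharge: 8% × 8640.00 Cr = 691.20 Cr
Total withheld: 547.04 Cr + 69.12 Cr + 673.92 Cr + 691.20 Cr = 1981.28 Cr
Net pay: 8640.00 Cr − 1981.28 Cr = 6658.72 Cr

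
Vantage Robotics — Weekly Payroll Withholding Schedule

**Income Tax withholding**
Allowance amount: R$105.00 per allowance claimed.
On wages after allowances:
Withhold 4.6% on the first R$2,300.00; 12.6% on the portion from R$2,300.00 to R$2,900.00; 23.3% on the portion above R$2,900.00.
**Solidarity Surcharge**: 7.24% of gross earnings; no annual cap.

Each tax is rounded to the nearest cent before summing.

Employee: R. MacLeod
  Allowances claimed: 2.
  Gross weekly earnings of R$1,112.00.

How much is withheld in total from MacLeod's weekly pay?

Income Tax: taxable = R$1,112.00 − 2×R$105.00 = R$902.00
  4.6% × R$902.00 = R$41.49
Solidarity Surcharge: 7.24% × R$1,112.00 = R$80.51
Total: R$41.49 + R$80.51 = R$122.00

R$122.00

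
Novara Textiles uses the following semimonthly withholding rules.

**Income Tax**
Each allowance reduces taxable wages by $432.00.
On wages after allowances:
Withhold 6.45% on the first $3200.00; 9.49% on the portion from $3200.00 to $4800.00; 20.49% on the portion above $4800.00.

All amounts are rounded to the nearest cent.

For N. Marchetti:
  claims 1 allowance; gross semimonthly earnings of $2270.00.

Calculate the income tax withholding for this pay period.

$118.55

Income Tax: taxable = $2270.00 − 1×$432.00 = $1838.00
  6.45% × $1838.00 = $118.55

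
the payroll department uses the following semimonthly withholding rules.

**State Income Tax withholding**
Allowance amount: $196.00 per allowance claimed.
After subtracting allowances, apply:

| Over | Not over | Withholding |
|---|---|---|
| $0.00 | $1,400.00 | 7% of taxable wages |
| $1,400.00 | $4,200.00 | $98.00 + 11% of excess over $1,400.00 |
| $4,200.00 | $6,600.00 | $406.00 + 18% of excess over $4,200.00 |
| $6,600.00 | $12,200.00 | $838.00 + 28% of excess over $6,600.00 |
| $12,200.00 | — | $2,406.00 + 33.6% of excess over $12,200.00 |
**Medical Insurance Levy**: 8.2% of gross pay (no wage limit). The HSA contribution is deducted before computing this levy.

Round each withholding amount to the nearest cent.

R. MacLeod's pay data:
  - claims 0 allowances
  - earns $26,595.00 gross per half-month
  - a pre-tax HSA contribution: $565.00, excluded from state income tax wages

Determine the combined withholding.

$9,187.34

State Income Tax: taxable = $26,595.00 − $565.00 = $26,030.00
  $2,406.00 + 33.6% × ($26,030.00 − $12,200.00) = $2,406.00 + 33.6% × $13,830.00 = $7,052.88
Medical Insurance Levy: 8.2% × $26,030.00 = $2,134.46
Total: $7,052.88 + $2,134.46 = $9,187.34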